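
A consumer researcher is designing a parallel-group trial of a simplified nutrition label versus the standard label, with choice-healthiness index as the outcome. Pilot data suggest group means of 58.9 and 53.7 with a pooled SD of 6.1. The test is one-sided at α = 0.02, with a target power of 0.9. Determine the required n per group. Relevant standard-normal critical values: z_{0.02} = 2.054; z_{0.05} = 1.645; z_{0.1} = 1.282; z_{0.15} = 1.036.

Cohen's d = |M₁ − M₂| / SD_pooled = |58.9 − 53.7| / 6.1 = 5.2 / 6.1 = 0.852.
For two independent groups with equal n: n = 2·((z_{α} + z_β) / d)².
z_{α} + z_β = 2.054 + 1.282 = 3.336.
n = 2 × (3.336 / 0.852)² = 2 × 3.915² = 2 × 15.33 = 30.7.
Round up to the next whole participant.

n = 31 per group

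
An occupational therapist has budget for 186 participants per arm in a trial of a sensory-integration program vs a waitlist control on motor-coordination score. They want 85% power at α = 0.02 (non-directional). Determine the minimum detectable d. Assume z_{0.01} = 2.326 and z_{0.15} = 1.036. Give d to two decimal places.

For two independent groups of n = 186 each: d_min = (z_{α/2} + z_β)·√(2/n).
z-sum = 2.326 + 1.036 = 3.362.
d_min = 3.362 × √(2/186) = 3.362 × 0.1037 = 0.349.

d_min ≈ 0.35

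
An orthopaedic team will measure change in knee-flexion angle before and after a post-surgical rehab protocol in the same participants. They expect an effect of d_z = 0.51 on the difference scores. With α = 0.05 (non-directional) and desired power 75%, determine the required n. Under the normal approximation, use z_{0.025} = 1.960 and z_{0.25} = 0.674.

n = 27 pairs

For a paired (one-sample on differences) test: n = ((z_{α/2} + z_β) / d)².
z_{α/2} + z_β = 1.960 + 0.674 = 2.634.
n = (2.634 / 0.51)² = 5.165² = 26.67.
Round up.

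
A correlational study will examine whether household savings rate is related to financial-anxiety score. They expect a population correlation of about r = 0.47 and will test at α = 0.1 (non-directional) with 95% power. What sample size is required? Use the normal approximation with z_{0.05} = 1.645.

Fisher's z: C = ½·ln((1+r)/(1−r)) = ½·ln(2.7736) = 0.5101.
n = ((z_{α/2} + z_β)/C)² + 3.
(1.645 + 1.645) / 0.5101 = 3.290 / 0.5101 = 6.450.
n = 6.450² + 3 = 41.60 + 3 = 44.6.
Round up.

n = 45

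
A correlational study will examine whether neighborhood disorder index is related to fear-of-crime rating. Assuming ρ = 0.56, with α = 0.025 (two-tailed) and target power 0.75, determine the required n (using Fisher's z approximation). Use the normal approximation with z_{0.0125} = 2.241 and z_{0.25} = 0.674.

n = 25

Fisher's z: C = ½·ln((1+r)/(1−r)) = ½·ln(3.5455) = 0.6328.
n = ((z_{α/2} + z_β)/C)² + 3.
(2.241 + 0.674) / 0.6328 = 2.915 / 0.6328 = 4.607.
n = 4.607² + 3 = 21.22 + 3 = 24.2.
Round up.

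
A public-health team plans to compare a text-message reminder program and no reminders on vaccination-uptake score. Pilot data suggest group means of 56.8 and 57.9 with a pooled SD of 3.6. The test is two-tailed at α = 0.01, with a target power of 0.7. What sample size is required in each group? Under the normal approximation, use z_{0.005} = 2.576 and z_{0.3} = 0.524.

n = 206 per group

Cohen's d = |M₁ − M₂| / SD_pooled = |56.8 − 57.9| / 3.6 = 1.1 / 3.6 = 0.306.
For two independent groups with equal n: n = 2·((z_{α/2} + z_β) / d)².
z_{α/2} + z_β = 2.576 + 0.524 = 3.100.
n = 2 × (3.100 / 0.306)² = 2 × 10.131² = 2 × 102.63 = 205.3.
Round up to the next whole participant.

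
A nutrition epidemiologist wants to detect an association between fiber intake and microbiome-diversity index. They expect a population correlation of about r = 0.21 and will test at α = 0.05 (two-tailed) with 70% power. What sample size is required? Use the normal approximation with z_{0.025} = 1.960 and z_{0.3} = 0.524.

Fisher's z: C = ½·ln((1+r)/(1−r)) = ½·ln(1.5316) = 0.2132.
n = ((z_{α/2} + z_β)/C)² + 3.
(1.960 + 0.524) / 0.2132 = 2.484 / 0.2132 = 11.651.
n = 11.651² + 3 = 135.75 + 3 = 138.7.
Round up.

n = 139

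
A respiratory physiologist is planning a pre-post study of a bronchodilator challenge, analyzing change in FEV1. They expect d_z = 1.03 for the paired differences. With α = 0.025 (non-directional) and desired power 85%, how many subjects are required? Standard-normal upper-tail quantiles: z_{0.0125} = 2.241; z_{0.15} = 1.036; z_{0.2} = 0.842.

n = 11 pairs

For a paired (one-sample on differences) test: n = ((z_{α/2} + z_β) / d)².
z_{α/2} + z_β = 2.241 + 1.036 = 3.277.
n = (3.277 / 1.03)² = 3.182² = 10.12.
Round up.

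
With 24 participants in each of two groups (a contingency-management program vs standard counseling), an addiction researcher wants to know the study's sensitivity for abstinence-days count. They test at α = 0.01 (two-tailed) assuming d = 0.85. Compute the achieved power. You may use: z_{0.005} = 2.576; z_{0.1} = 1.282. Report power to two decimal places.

power ≈ 0.64

For two equal groups, power = Φ(d·√(n/2) − z_{α/2}).
d·√(n/2) = 0.85 × √(24/2) = 0.85 × 3.464 = 2.944.
z_β = 2.944 − 2.576 = 0.368.
Power = Φ(0.368) = 0.644.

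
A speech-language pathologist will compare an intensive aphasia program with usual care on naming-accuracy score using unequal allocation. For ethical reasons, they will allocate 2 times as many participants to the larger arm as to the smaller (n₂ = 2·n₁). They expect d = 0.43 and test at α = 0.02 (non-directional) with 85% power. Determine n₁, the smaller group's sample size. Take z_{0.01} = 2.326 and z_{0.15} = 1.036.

With allocation ratio k = n₂/n₁ = 2, Var(x̄₁−x̄₂) = σ²(1/n₁ + 1/(k·n₁)) = σ²·(k+1)/(k·n₁).
So n₁ = (1 + 1/k)·((z_{α/2} + z_β)/d)² = 1.500 × (3.362/0.43)².
n₁ = 1.500 × 61.13 = 91.7.
Round up: n₁ = 92, giving n₂ = 2 × 92 = 184.

n₁ = 92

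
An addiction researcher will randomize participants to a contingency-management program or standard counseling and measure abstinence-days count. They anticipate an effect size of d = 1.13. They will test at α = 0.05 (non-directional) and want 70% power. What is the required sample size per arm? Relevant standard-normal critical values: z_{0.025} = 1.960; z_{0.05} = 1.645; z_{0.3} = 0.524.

n = 10 per group

For two independent groups with equal n: n = 2·((z_{α/2} + z_β) / d)².
z_{α/2} + z_β = 1.960 + 0.524 = 2.484.
n = 2 × (2.484 / 1.13)² = 2 × 2.198² = 2 × 4.83 = 9.7.
Round up to the next whole participant.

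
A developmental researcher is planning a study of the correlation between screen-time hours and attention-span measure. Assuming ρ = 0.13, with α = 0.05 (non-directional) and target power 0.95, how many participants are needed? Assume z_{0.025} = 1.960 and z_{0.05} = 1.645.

Fisher's z: C = ½·ln((1+r)/(1−r)) = ½·ln(1.2989) = 0.1307.
n = ((z_{α/2} + z_β)/C)² + 3.
(1.960 + 1.645) / 0.1307 = 3.605 / 0.1307 = 27.582.
n = 27.582² + 3 = 760.78 + 3 = 763.8.
Round up.

n = 764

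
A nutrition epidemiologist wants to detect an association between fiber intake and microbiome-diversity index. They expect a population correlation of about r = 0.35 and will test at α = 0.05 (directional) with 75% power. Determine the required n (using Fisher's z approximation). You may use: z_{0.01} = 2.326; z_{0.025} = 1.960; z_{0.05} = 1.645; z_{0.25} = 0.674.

n = 44

Fisher's z: C = ½·ln((1+r)/(1−r)) = ½·ln(2.0769) = 0.3654.
n = ((z_{α} + z_β)/C)² + 3.
(1.645 + 0.674) / 0.3654 = 2.319 / 0.3654 = 6.346.
n = 6.346² + 3 = 40.28 + 3 = 43.3.
Round up.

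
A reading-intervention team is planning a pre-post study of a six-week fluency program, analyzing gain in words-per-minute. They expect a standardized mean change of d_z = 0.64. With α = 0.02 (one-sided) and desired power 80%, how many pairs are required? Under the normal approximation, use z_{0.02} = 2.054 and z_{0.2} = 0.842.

n = 21 pairs

For a paired (one-sample on differences) test: n = ((z_{α} + z_β) / d)².
z_{α} + z_β = 2.054 + 0.842 = 2.896.
n = (2.896 / 0.64)² = 4.525² = 20.48.
Round up.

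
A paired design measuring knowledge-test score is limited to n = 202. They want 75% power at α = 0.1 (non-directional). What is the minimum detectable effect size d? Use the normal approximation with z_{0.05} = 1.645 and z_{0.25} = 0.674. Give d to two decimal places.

For a single sample (or paired design) of n = 202: d_min = (z_{α/2} + z_β)/√n.
z-sum = 1.645 + 0.674 = 2.319.
d_min = 2.319 / √202 = 2.319 / 14.213 = 0.163.

d_min ≈ 0.16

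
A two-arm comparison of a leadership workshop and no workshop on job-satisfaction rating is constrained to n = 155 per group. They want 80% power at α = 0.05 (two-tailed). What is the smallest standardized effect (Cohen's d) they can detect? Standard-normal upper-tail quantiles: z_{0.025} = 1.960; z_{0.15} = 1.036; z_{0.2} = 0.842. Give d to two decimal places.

d_min ≈ 0.32

For two independent groups of n = 155 each: d_min = (z_{α/2} + z_β)·√(2/n).
z-sum = 1.960 + 0.842 = 2.802.
d_min = 2.802 × √(2/155) = 2.802 × 0.1136 = 0.318.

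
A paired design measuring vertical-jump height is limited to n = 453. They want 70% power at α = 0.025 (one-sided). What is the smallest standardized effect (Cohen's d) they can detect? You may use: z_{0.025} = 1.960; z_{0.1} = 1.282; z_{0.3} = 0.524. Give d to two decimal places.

For a single sample (or paired design) of n = 453: d_min = (z_{α} + z_β)/√n.
z-sum = 1.960 + 0.524 = 2.484.
d_min = 2.484 / √453 = 2.484 / 21.284 = 0.117.

d_min ≈ 0.12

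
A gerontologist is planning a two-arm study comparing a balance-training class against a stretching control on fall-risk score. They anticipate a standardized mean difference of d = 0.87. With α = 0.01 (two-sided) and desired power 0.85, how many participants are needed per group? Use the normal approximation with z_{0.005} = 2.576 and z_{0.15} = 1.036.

For two independent groups with equal n: n = 2·((z_{α/2} + z_β) / d)².
z_{α/2} + z_β = 2.576 + 1.036 = 3.612.
n = 2 × (3.612 / 0.87)² = 2 × 4.152² = 2 × 17.24 = 34.5.
Round up to the next whole participant.

n = 35 per group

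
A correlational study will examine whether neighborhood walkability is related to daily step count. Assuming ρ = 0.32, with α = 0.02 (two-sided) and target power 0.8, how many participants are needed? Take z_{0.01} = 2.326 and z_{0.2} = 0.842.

n = 95

Fisher's z: C = ½·ln((1+r)/(1−r)) = ½·ln(1.9412) = 0.3316.
n = ((z_{α/2} + z_β)/C)² + 3.
(2.326 + 0.842) / 0.3316 = 3.168 / 0.3316 = 9.554.
n = 9.554² + 3 = 91.27 + 3 = 94.3.
Round up.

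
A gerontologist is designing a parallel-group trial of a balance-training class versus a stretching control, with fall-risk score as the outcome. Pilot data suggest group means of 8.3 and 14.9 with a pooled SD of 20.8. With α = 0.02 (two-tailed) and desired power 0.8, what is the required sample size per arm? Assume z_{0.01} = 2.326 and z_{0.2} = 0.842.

Cohen's d = |M₁ − M₂| / SD_pooled = |8.3 − 14.9| / 20.8 = 6.6 / 20.8 = 0.317.
For two independent groups with equal n: n = 2·((z_{α/2} + z_β) / d)².
z_{α/2} + z_β = 2.326 + 0.842 = 3.168.
n = 2 × (3.168 / 0.317)² = 2 × 9.994² = 2 × 99.87 = 199.7.
Round up to the next whole participant.

n = 200 per group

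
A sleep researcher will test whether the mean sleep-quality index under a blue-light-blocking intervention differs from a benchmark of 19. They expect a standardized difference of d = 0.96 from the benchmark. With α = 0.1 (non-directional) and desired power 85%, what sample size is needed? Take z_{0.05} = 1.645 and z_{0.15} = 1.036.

n = 8

For a one-sample test: n = ((z_{α/2} + z_β) / d)².
z_{α/2} + z_β = 1.645 + 1.036 = 2.681.
n = (2.681 / 0.96)² = 2.793² = 7.80.
Round up.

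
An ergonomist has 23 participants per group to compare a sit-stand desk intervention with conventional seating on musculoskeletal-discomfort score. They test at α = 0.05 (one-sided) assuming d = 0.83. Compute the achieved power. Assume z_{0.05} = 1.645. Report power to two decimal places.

For two equal groups, power = Φ(d·√(n/2) − z_{α}).
d·√(n/2) = 0.83 × √(23/2) = 0.83 × 3.391 = 2.815.
z_β = 2.815 − 1.645 = 1.170.
Power = Φ(1.170) = 0.879.

power ≈ 0.88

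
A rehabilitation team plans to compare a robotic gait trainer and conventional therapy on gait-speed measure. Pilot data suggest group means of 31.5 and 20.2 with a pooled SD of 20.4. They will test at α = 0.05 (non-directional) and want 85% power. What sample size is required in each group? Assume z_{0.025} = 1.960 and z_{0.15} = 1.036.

n = 59 per group

Cohen's d = |M₁ − M₂| / SD_pooled = |31.5 − 20.2| / 20.4 = 11.3 / 20.4 = 0.554.
For two independent groups with equal n: n = 2·((z_{α/2} + z_β) / d)².
z_{α/2} + z_β = 1.960 + 1.036 = 2.996.
n = 2 × (2.996 / 0.554)² = 2 × 5.408² = 2 × 29.25 = 58.5.
Round up to the next whole participant.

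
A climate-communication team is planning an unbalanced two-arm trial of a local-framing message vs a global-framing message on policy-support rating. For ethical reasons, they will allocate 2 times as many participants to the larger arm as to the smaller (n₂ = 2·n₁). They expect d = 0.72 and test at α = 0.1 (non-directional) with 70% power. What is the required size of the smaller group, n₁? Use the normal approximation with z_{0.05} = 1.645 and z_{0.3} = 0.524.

n₁ = 14

With allocation ratio k = n₂/n₁ = 2, Var(x̄₁−x̄₂) = σ²(1/n₁ + 1/(k·n₁)) = σ²·(k+1)/(k·n₁).
So n₁ = (1 + 1/k)·((z_{α/2} + z_β)/d)² = 1.500 × (2.169/0.72)².
n₁ = 1.500 × 9.08 = 13.6.
Round up: n₁ = 14, giving n₂ = 2 × 14 = 28.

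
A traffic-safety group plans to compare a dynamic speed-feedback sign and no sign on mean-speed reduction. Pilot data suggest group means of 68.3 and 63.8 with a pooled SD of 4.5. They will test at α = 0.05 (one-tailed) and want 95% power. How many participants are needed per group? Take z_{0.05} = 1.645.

Cohen's d = |M₁ − M₂| / SD_pooled = |68.3 − 63.8| / 4.5 = 4.5 / 4.5 = 1.000.
For two independent groups with equal n: n = 2·((z_{α} + z_β) / d)².
z_{α} + z_β = 1.645 + 1.645 = 3.290.
n = 2 × (3.290 / 1.000)² = 2 × 3.290² = 2 × 10.82 = 21.6.
Round up to the next whole participant.

n = 22 per group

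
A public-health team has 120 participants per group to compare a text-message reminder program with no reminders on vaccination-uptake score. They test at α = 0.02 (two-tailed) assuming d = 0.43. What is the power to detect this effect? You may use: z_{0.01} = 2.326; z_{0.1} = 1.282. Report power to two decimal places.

power ≈ 0.84

For two equal groups, power = Φ(d·√(n/2) − z_{α/2}).
d·√(n/2) = 0.43 × √(120/2) = 0.43 × 7.746 = 3.331.
z_β = 3.331 − 2.326 = 1.005.
Power = Φ(1.005) = 0.842.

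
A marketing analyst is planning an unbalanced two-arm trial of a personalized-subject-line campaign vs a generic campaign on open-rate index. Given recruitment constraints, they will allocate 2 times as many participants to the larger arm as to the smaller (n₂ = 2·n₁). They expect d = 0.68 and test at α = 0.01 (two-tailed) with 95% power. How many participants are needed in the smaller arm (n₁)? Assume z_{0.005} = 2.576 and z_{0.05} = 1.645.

With allocation ratio k = n₂/n₁ = 2, Var(x̄₁−x̄₂) = σ²(1/n₁ + 1/(k·n₁)) = σ²·(k+1)/(k·n₁).
So n₁ = (1 + 1/k)·((z_{α/2} + z_β)/d)² = 1.500 × (4.221/0.68)².
n₁ = 1.500 × 38.53 = 57.8.
Round up: n₁ = 58, giving n₂ = 2 × 58 = 116.

n₁ = 58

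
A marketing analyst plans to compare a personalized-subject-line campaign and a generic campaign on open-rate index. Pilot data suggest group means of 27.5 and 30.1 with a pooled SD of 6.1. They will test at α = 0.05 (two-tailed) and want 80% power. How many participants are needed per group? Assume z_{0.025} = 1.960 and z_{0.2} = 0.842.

n = 87 per group

Cohen's d = |M₁ − M₂| / SD_pooled = |27.5 − 30.1| / 6.1 = 2.6 / 6.1 = 0.426.
For two independent groups with equal n: n = 2·((z_{α/2} + z_β) / d)².
z_{α/2} + z_β = 1.960 + 0.842 = 2.802.
n = 2 × (2.802 / 0.426)² = 2 × 6.577² = 2 × 43.26 = 86.5.
Round up to the next whole participant.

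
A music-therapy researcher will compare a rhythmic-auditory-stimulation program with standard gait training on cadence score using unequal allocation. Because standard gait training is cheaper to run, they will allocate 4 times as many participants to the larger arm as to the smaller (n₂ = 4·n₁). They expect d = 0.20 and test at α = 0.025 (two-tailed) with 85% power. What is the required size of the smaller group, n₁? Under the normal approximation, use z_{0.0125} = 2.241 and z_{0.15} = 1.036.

With allocation ratio k = n₂/n₁ = 4, Var(x̄₁−x̄₂) = σ²(1/n₁ + 1/(k·n₁)) = σ²·(k+1)/(k·n₁).
So n₁ = (1 + 1/k)·((z_{α/2} + z_β)/d)² = 1.250 × (3.277/0.20)².
n₁ = 1.250 × 268.47 = 335.6.
Round up: n₁ = 336, giving n₂ = 4 × 336 = 1344.

n₁ = 336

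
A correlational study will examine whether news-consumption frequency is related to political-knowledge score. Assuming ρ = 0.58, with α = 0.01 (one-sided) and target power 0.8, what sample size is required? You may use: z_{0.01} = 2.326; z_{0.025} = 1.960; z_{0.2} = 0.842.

n = 26

Fisher's z: C = ½·ln((1+r)/(1−r)) = ½·ln(3.7619) = 0.6625.
n = ((z_{α} + z_β)/C)² + 3.
(2.326 + 0.842) / 0.6625 = 3.168 / 0.6625 = 4.782.
n = 4.782² + 3 = 22.87 + 3 = 25.9.
Round up.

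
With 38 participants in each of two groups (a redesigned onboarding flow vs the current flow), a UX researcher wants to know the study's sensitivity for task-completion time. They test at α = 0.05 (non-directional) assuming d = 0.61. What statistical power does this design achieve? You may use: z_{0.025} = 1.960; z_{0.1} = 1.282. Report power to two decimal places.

power ≈ 0.76

For two equal groups, power = Φ(d·√(n/2) − z_{α/2}).
d·√(n/2) = 0.61 × √(38/2) = 0.61 × 4.359 = 2.659.
z_β = 2.659 − 1.960 = 0.699.
Power = Φ(0.699) = 0.758.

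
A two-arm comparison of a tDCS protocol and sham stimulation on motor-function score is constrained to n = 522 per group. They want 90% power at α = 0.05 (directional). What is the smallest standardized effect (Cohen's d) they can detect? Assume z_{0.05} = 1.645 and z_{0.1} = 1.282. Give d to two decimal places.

For two independent groups of n = 522 each: d_min = (z_{α} + z_β)·√(2/n).
z-sum = 1.645 + 1.282 = 2.927.
d_min = 2.927 × √(2/522) = 2.927 × 0.0619 = 0.181.

d_min ≈ 0.18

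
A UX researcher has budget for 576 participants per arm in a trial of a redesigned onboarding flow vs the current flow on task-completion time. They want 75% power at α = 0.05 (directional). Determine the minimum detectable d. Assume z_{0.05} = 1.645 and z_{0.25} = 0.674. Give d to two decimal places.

For two independent groups of n = 576 each: d_min = (z_{α} + z_β)·√(2/n).
z-sum = 1.645 + 0.674 = 2.319.
d_min = 2.319 × √(2/576) = 2.319 × 0.0589 = 0.137.

d_min ≈ 0.14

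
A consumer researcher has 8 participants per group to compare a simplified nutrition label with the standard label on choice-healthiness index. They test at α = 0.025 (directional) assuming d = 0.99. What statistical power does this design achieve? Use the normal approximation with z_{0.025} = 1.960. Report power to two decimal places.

power ≈ 0.51

For two equal groups, power = Φ(d·√(n/2) − z_{α}).
d·√(n/2) = 0.99 × √(8/2) = 0.99 × 2.000 = 1.980.
z_β = 1.980 − 1.960 = 0.020.
Power = Φ(0.020) = 0.508.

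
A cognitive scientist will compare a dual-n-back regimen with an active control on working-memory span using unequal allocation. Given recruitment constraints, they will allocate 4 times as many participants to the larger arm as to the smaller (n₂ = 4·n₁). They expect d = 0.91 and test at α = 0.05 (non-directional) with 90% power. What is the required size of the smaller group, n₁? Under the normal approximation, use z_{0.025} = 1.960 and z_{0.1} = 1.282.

With allocation ratio k = n₂/n₁ = 4, Var(x̄₁−x̄₂) = σ²(1/n₁ + 1/(k·n₁)) = σ²·(k+1)/(k·n₁).
So n₁ = (1 + 1/k)·((z_{α/2} + z_β)/d)² = 1.250 × (3.242/0.91)².
n₁ = 1.250 × 12.69 = 15.9.
Round up: n₁ = 16, giving n₂ = 4 × 16 = 64.

n₁ = 16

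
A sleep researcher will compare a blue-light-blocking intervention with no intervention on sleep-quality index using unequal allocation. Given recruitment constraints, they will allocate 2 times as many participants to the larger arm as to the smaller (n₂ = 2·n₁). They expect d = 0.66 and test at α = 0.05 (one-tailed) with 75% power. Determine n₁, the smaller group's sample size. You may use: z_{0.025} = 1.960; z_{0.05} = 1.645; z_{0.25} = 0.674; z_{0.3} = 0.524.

n₁ = 19

With allocation ratio k = n₂/n₁ = 2, Var(x̄₁−x̄₂) = σ²(1/n₁ + 1/(k·n₁)) = σ²·(k+1)/(k·n₁).
So n₁ = (1 + 1/k)·((z_{α} + z_β)/d)² = 1.500 × (2.319/0.66)².
n₁ = 1.500 × 12.35 = 18.5.
Round up: n₁ = 19, giving n₂ = 2 × 19 = 38.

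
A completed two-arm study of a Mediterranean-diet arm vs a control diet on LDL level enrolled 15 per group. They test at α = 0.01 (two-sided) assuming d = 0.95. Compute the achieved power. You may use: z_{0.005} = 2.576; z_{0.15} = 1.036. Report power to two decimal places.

power ≈ 0.51

For two equal groups, power = Φ(d·√(n/2) − z_{α/2}).
d·√(n/2) = 0.95 × √(15/2) = 0.95 × 2.739 = 2.602.
z_β = 2.602 − 2.576 = 0.026.
Power = Φ(0.026) = 0.510.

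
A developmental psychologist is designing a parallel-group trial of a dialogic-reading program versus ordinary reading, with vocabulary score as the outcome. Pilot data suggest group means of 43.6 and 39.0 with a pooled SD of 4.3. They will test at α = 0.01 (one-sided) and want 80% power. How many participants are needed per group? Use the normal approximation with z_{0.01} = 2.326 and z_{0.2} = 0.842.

n = 18 per group

Cohen's d = |M₁ − M₂| / SD_pooled = |43.6 − 39.0| / 4.3 = 4.6 / 4.3 = 1.070.
For two independent groups with equal n: n = 2·((z_{α} + z_β) / d)².
z_{α} + z_β = 2.326 + 0.842 = 3.168.
n = 2 × (3.168 / 1.070)² = 2 × 2.961² = 2 × 8.77 = 17.5.
Round up to the next whole participant.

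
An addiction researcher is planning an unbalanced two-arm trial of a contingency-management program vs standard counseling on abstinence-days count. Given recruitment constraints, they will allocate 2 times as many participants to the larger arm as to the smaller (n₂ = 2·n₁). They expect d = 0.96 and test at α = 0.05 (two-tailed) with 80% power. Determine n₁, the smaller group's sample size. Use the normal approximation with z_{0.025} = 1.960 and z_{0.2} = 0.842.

With allocation ratio k = n₂/n₁ = 2, Var(x̄₁−x̄₂) = σ²(1/n₁ + 1/(k·n₁)) = σ²·(k+1)/(k·n₁).
So n₁ = (1 + 1/k)·((z_{α/2} + z_β)/d)² = 1.500 × (2.802/0.96)².
n₁ = 1.500 × 8.52 = 12.8.
Round up: n₁ = 13, giving n₂ = 2 × 13 = 26.

n₁ = 13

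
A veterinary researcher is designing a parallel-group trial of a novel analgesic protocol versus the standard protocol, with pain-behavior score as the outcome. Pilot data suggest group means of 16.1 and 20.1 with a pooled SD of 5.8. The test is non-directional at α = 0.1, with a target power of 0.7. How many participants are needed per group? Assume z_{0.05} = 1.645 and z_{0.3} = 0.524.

n = 20 per group

Cohen's d = |M₁ − M₂| / SD_pooled = |16.1 − 20.1| / 5.8 = 4.0 / 5.8 = 0.690.
For two independent groups with equal n: n = 2·((z_{α/2} + z_β) / d)².
z_{α/2} + z_β = 1.645 + 0.524 = 2.169.
n = 2 × (2.169 / 0.690)² = 2 × 3.143² = 2 × 9.88 = 19.8.
Round up to the next whole participant.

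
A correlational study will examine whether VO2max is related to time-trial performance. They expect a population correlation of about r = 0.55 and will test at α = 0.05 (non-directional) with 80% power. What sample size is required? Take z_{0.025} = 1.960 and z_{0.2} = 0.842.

n = 24

Fisher's z: C = ½·ln((1+r)/(1−r)) = ½·ln(3.4444) = 0.6184.
n = ((z_{α/2} + z_β)/C)² + 3.
(1.960 + 0.842) / 0.6184 = 2.802 / 0.6184 = 4.531.
n = 4.531² + 3 = 20.53 + 3 = 23.5.
Round up.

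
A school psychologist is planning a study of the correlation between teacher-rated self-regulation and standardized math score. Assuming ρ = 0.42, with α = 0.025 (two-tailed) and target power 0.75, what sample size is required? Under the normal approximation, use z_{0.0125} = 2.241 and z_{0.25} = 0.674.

Fisher's z: C = ½·ln((1+r)/(1−r)) = ½·ln(2.4483) = 0.4477.
n = ((z_{α/2} + z_β)/C)² + 3.
(2.241 + 0.674) / 0.4477 = 2.915 / 0.4477 = 6.511.
n = 6.511² + 3 = 42.39 + 3 = 45.4.
Round up.

n = 46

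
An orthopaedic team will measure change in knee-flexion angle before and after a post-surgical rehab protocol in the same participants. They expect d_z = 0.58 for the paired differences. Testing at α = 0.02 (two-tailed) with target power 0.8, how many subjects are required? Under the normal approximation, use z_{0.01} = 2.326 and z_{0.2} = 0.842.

n = 30 pairs

For a paired (one-sample on differences) test: n = ((z_{α/2} + z_β) / d)².
z_{α/2} + z_β = 2.326 + 0.842 = 3.168.
n = (3.168 / 0.58)² = 5.462² = 29.83.
Round up.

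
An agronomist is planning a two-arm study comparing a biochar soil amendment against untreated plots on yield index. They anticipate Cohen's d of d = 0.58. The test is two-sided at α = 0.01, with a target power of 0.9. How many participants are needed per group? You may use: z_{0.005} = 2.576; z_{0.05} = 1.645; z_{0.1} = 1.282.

For two independent groups with equal n: n = 2·((z_{α/2} + z_β) / d)².
z_{α/2} + z_β = 2.576 + 1.282 = 3.858.
n = 2 × (3.858 / 0.58)² = 2 × 6.652² = 2 × 44.25 = 88.5.
Round up to the next whole participant.

n = 89 per group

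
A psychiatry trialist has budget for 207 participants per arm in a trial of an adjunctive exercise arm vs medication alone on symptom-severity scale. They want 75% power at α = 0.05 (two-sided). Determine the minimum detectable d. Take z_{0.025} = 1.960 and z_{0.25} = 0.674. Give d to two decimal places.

For two independent groups of n = 207 each: d_min = (z_{α/2} + z_β)·√(2/n).
z-sum = 1.960 + 0.674 = 2.634.
d_min = 2.634 × √(2/207) = 2.634 × 0.0983 = 0.259.

d_min ≈ 0.26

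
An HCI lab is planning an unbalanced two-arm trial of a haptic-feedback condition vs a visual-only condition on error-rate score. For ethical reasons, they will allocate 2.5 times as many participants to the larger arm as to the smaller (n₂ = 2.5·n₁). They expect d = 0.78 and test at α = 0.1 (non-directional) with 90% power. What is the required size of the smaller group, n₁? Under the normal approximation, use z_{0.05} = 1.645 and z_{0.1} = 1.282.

n₁ = 20

With allocation ratio k = n₂/n₁ = 2.5, Var(x̄₁−x̄₂) = σ²(1/n₁ + 1/(k·n₁)) = σ²·(k+1)/(k·n₁).
So n₁ = (1 + 1/k)·((z_{α/2} + z_β)/d)² = 1.400 × (2.927/0.78)².
n₁ = 1.400 × 14.08 = 19.7.
Round up: n₁ = 20, giving n₂ = 2.5 × 20 = 50.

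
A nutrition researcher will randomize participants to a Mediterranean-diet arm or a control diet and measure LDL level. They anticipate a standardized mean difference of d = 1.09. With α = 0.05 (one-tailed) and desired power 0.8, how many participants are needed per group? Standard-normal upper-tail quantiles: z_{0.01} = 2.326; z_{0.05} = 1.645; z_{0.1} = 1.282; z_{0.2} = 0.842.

n = 11 per group

For two independent groups with equal n: n = 2·((z_{α} + z_β) / d)².
z_{α} + z_β = 1.645 + 0.842 = 2.487.
n = 2 × (2.487 / 1.09)² = 2 × 2.282² = 2 × 5.21 = 10.4.
Round up to the next whole participant.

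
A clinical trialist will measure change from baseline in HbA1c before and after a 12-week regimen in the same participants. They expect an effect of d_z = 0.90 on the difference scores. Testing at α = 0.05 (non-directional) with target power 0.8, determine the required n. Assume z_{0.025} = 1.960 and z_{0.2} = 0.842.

For a paired (one-sample on differences) test: n = ((z_{α/2} + z_β) / d)².
z_{α/2} + z_β = 1.960 + 0.842 = 2.802.
n = (2.802 / 0.90)² = 3.113² = 9.69.
Round up.

n = 10 pairs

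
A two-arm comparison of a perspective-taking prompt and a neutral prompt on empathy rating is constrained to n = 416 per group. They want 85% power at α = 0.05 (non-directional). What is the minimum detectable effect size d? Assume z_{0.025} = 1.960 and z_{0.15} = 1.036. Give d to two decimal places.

For two independent groups of n = 416 each: d_min = (z_{α/2} + z_β)·√(2/n).
z-sum = 1.960 + 1.036 = 2.996.
d_min = 2.996 × √(2/416) = 2.996 × 0.0693 = 0.208.

d_min ≈ 0.21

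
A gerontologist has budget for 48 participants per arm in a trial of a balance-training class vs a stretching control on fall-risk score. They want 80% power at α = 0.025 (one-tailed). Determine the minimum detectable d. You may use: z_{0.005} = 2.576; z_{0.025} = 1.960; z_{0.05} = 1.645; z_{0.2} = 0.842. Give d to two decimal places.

For two independent groups of n = 48 each: d_min = (z_{α} + z_β)·√(2/n).
z-sum = 1.960 + 0.842 = 2.802.
d_min = 2.802 × √(2/48) = 2.802 × 0.2041 = 0.572.

d_min ≈ 0.57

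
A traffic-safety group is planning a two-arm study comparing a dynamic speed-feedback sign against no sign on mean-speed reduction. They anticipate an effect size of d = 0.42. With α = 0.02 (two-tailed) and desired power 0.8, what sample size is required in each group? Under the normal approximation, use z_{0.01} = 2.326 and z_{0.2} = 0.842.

n = 114 per group

For two independent groups with equal n: n = 2·((z_{α/2} + z_β) / d)².
z_{α/2} + z_β = 2.326 + 0.842 = 3.168.
n = 2 × (3.168 / 0.42)² = 2 × 7.543² = 2 × 56.89 = 113.8.
Round up to the next whole participant.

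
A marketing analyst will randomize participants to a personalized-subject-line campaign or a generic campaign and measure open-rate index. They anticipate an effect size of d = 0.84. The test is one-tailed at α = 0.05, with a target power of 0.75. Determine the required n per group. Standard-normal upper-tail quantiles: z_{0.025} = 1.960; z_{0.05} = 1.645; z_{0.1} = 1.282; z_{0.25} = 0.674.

n = 16 per group

For two independent groups with equal n: n = 2·((z_{α} + z_β) / d)².
z_{α} + z_β = 1.645 + 0.674 = 2.319.
n = 2 × (2.319 / 0.84)² = 2 × 2.761² = 2 × 7.62 = 15.2.
Round up to the next whole participant.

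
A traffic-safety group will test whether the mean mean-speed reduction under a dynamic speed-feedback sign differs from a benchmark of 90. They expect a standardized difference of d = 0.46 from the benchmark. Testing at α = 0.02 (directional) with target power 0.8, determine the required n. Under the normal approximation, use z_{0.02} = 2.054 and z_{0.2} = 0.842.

n = 40

For a one-sample test: n = ((z_{α} + z_β) / d)².
z_{α} + z_β = 2.054 + 0.842 = 2.896.
n = (2.896 / 0.46)² = 6.296² = 39.64.
Round up.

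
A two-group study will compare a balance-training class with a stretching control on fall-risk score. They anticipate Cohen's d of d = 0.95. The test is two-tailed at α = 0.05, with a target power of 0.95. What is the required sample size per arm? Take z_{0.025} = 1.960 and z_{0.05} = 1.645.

n = 29 per group

For two independent groups with equal n: n = 2·((z_{α/2} + z_β) / d)².
z_{α/2} + z_β = 1.960 + 1.645 = 3.605.
n = 2 × (3.605 / 0.95)² = 2 × 3.795² = 2 × 14.40 = 28.8.
Round up to the next whole participant.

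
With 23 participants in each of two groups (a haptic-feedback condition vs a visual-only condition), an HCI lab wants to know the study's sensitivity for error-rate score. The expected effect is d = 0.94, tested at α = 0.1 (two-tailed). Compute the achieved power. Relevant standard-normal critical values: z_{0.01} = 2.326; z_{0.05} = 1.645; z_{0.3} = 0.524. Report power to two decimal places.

For two equal groups, power = Φ(d·√(n/2) − z_{α/2}).
d·√(n/2) = 0.94 × √(23/2) = 0.94 × 3.391 = 3.188.
z_β = 3.188 − 1.645 = 1.543.
Power = Φ(1.543) = 0.939.

power ≈ 0.94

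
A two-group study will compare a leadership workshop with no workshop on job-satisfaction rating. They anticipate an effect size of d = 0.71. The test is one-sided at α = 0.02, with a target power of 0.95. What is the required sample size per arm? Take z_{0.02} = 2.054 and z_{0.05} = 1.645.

n = 55 per group

For two independent groups with equal n: n = 2·((z_{α} + z_β) / d)².
z_{α} + z_β = 2.054 + 1.645 = 3.699.
n = 2 × (3.699 / 0.71)² = 2 × 5.210² = 2 × 27.14 = 54.3.
Round up to the next whole participant.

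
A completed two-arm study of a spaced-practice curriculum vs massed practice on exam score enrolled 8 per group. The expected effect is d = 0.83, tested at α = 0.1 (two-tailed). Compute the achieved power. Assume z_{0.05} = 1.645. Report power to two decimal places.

power ≈ 0.51

For two equal groups, power = Φ(d·√(n/2) − z_{α/2}).
d·√(n/2) = 0.83 × √(8/2) = 0.83 × 2.000 = 1.660.
z_β = 1.660 − 1.645 = 0.015.
Power = Φ(0.015) = 0.506.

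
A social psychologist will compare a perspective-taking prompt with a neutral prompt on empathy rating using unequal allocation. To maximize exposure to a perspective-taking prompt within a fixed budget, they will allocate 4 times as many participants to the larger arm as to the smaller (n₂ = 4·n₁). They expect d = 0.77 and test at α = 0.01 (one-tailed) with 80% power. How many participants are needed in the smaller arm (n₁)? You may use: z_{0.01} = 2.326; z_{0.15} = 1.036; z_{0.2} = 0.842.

With allocation ratio k = n₂/n₁ = 4, Var(x̄₁−x̄₂) = σ²(1/n₁ + 1/(k·n₁)) = σ²·(k+1)/(k·n₁).
So n₁ = (1 + 1/k)·((z_{α} + z_β)/d)² = 1.250 × (3.168/0.77)².
n₁ = 1.250 × 16.93 = 21.2.
Round up: n₁ = 22, giving n₂ = 4 × 22 = 88.

n₁ = 22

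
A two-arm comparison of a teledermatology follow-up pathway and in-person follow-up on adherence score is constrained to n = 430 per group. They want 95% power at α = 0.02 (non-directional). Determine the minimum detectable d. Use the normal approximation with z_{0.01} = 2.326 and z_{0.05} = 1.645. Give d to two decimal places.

d_min ≈ 0.27

For two independent groups of n = 430 each: d_min = (z_{α/2} + z_β)·√(2/n).
z-sum = 2.326 + 1.645 = 3.971.
d_min = 3.971 × √(2/430) = 3.971 × 0.0682 = 0.271.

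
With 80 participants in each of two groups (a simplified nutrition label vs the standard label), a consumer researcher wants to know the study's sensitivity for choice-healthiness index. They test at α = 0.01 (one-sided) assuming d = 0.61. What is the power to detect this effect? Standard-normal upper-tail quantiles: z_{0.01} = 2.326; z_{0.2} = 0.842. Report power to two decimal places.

power ≈ 0.94

For two equal groups, power = Φ(d·√(n/2) − z_{α}).
d·√(n/2) = 0.61 × √(80/2) = 0.61 × 6.325 = 3.858.
z_β = 3.858 − 2.326 = 1.532.
Power = Φ(1.532) = 0.937.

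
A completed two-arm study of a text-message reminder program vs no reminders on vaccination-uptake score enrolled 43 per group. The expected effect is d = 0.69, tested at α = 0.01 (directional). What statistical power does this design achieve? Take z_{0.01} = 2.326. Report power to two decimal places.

For two equal groups, power = Φ(d·√(n/2) − z_{α}).
d·√(n/2) = 0.69 × √(43/2) = 0.69 × 4.637 = 3.199.
z_β = 3.199 − 2.326 = 0.873.
Power = Φ(0.873) = 0.809.

power ≈ 0.81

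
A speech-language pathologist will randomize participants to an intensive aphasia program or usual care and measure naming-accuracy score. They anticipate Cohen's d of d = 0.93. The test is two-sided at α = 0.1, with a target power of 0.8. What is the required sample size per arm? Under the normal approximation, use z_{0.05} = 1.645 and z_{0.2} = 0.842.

n = 15 per group

For two independent groups with equal n: n = 2·((z_{α/2} + z_β) / d)².
z_{α/2} + z_β = 1.645 + 0.842 = 2.487.
n = 2 × (2.487 / 0.93)² = 2 × 2.674² = 2 × 7.15 = 14.3.
Round up to the next whole participant.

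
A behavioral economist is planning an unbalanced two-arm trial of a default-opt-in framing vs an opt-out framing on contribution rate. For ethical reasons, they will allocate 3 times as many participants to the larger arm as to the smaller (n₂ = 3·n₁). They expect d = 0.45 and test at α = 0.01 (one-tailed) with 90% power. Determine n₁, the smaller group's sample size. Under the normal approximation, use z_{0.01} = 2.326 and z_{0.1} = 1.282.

n₁ = 86

With allocation ratio k = n₂/n₁ = 3, Var(x̄₁−x̄₂) = σ²(1/n₁ + 1/(k·n₁)) = σ²·(k+1)/(k·n₁).
So n₁ = (1 + 1/k)·((z_{α} + z_β)/d)² = 1.333 × (3.608/0.45)².
n₁ = 1.333 × 64.28 = 85.7.
Round up: n₁ = 86, giving n₂ = 3 × 86 = 258.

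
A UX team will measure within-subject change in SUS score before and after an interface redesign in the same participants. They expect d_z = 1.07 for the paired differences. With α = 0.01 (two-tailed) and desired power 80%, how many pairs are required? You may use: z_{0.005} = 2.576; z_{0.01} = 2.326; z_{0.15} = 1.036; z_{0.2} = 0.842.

For a paired (one-sample on differences) test: n = ((z_{α/2} + z_β) / d)².
z_{α/2} + z_β = 2.576 + 0.842 = 3.418.
n = (3.418 / 1.07)² = 3.194² = 10.20.
Round up.

n = 11 pairs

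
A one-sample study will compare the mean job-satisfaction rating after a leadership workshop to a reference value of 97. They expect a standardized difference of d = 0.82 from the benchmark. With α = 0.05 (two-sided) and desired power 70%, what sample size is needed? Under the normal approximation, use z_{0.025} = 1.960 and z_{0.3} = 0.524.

For a one-sample test: n = ((z_{α/2} + z_β) / d)².
z_{α/2} + z_β = 1.960 + 0.524 = 2.484.
n = (2.484 / 0.82)² = 3.029² = 9.18.
Round up.

n = 10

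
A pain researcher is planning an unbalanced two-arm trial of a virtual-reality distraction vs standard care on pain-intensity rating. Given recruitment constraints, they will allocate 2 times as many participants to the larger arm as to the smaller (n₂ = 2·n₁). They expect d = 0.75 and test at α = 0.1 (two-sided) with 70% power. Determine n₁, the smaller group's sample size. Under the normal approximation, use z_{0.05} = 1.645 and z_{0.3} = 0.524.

n₁ = 13

With allocation ratio k = n₂/n₁ = 2, Var(x̄₁−x̄₂) = σ²(1/n₁ + 1/(k·n₁)) = σ²·(k+1)/(k·n₁).
So n₁ = (1 + 1/k)·((z_{α/2} + z_β)/d)² = 1.500 × (2.169/0.75)².
n₁ = 1.500 × 8.36 = 12.5.
Round up: n₁ = 13, giving n₂ = 2 × 13 = 26.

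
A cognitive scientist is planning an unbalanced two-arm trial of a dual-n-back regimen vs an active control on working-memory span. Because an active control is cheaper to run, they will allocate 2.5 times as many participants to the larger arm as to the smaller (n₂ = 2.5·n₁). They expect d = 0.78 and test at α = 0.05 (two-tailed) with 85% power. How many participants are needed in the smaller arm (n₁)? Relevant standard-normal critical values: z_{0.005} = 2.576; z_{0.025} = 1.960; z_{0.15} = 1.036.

With allocation ratio k = n₂/n₁ = 2.5, Var(x̄₁−x̄₂) = σ²(1/n₁ + 1/(k·n₁)) = σ²·(k+1)/(k·n₁).
So n₁ = (1 + 1/k)·((z_{α/2} + z_β)/d)² = 1.400 × (2.996/0.78)².
n₁ = 1.400 × 14.75 = 20.7.
Round up: n₁ = 21, giving n₂ = ⌈2.5 × 21⌉ = ⌈52.5⌉ = 53.

n₁ = 21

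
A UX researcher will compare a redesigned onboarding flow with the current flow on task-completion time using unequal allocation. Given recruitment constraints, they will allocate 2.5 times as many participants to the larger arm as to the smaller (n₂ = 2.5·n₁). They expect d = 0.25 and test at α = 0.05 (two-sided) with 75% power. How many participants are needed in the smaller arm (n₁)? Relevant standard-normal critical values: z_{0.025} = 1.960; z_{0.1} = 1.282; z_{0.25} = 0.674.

With allocation ratio k = n₂/n₁ = 2.5, Var(x̄₁−x̄₂) = σ²(1/n₁ + 1/(k·n₁)) = σ²·(k+1)/(k·n₁).
So n₁ = (1 + 1/k)·((z_{α/2} + z_β)/d)² = 1.400 × (2.634/0.25)².
n₁ = 1.400 × 111.01 = 155.4.
Round up: n₁ = 156, giving n₂ = 2.5 × 156 = 390.

n₁ = 156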